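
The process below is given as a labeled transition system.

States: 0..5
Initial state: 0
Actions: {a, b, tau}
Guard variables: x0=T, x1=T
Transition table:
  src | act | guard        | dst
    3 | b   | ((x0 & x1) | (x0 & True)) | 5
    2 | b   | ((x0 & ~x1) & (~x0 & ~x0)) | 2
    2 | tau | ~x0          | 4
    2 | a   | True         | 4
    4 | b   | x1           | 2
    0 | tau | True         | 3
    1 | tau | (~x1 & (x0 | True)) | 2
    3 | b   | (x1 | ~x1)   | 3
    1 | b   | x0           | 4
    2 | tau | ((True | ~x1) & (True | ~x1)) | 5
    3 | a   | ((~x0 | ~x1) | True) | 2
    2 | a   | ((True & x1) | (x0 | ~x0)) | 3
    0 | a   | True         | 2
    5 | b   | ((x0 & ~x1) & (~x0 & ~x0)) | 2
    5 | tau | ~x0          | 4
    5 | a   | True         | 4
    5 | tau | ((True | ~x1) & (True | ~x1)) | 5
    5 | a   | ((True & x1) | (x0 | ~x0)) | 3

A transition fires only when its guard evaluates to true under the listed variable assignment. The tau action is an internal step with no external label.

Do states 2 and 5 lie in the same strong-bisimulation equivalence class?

Refine partition for ~:
  P[0] = {{0,1,2,3,4,5}}
  P[1] = {{0,2,5},{1,4},{3}}
  P[2] = {{0},{1},{2,5},{3},{4}}
Fixed point at round 3; 5 class(es).
2∈{2,5}, 5∈{2,5}

Answer: BISIMILAR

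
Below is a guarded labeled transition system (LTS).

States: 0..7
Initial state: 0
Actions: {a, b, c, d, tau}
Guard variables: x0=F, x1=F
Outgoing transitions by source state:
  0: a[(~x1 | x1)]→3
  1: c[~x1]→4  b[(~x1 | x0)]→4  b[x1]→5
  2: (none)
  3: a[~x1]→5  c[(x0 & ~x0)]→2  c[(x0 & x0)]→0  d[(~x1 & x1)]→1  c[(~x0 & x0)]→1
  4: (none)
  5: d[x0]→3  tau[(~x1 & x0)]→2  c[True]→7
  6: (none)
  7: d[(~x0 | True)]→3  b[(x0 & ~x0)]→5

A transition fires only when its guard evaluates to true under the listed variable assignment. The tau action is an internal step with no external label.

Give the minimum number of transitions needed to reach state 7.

Breadth-first toward 7:
  depth 0: {0}
  depth 1: {3}
  depth 2: {5}
  depth 3: {7}
7 enters at depth 3; path a·a·c

Answer: 3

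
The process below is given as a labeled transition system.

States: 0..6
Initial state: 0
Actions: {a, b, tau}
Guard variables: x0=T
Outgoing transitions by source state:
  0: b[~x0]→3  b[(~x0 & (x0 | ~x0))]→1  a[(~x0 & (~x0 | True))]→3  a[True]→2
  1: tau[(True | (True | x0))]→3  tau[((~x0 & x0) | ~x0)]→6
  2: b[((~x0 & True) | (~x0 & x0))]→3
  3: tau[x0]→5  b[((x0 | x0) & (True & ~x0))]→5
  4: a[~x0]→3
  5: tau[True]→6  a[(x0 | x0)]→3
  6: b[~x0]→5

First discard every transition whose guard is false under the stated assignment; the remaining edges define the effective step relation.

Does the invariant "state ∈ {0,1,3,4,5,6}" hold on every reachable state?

Answer: INVARIANT VIOLATED at state 2

Working:
Allowed set {0,1,3,4,5,6}
Reach set: {0,2}
  0: ok
  2: outside
reach 2 via a — violates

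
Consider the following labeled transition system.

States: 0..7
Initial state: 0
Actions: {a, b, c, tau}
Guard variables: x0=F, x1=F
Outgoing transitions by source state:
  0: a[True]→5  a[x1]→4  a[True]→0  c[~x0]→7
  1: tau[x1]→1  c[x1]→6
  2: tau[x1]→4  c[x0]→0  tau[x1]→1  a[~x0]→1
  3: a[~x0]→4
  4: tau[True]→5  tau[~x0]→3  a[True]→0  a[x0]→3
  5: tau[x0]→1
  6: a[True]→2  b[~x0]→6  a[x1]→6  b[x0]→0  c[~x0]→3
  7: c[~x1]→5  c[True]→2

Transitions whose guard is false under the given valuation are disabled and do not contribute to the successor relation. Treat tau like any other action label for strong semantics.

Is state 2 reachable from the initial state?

Answer: REACHABLE

Analysis:
After dropping false guards: 13 live edges.
L0 = {0}
L1 = {5,7}  cumulative {0,5,7}
L2 = {2}  cumulative {0,2,5,7}
L3 = {1}  cumulative {0,1,2,5,7}
R = {0,1,2,5,7}
witness 2: c·c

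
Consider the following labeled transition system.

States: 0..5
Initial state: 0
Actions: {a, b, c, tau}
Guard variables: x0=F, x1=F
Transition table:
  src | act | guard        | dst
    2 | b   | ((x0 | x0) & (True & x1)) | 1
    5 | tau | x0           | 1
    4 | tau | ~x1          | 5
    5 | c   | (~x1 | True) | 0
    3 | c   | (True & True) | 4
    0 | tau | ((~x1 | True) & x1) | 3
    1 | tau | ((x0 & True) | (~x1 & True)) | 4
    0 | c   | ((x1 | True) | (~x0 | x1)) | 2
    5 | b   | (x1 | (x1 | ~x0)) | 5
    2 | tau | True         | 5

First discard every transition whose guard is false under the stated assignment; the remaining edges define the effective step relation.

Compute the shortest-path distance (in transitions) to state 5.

Answer: 2

Trace:
Breadth-first toward 5:
  depth 0: {0}
  depth 1: {2}
  depth 2: {5}
5 enters at depth 2; path c·tau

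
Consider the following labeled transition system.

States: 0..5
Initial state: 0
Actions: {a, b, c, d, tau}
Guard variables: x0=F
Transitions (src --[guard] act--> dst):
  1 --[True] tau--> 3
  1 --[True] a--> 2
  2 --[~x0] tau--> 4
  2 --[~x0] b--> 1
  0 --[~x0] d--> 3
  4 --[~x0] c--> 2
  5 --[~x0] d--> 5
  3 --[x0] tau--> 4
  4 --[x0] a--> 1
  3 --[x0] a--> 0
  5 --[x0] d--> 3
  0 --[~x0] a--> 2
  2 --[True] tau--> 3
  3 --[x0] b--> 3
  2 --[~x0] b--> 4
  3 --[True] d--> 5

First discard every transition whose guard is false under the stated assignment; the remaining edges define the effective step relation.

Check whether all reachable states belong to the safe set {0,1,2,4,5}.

Inv-set: {0,1,2,4,5}
Reachable = {0,1,2,3,4,5}
  0: safe
  1: safe
  2: safe
  3: ✗ unsafe
  4: safe
  5: safe
counterexample path to 3: d

Answer: INVARIANT VIOLATED at state 3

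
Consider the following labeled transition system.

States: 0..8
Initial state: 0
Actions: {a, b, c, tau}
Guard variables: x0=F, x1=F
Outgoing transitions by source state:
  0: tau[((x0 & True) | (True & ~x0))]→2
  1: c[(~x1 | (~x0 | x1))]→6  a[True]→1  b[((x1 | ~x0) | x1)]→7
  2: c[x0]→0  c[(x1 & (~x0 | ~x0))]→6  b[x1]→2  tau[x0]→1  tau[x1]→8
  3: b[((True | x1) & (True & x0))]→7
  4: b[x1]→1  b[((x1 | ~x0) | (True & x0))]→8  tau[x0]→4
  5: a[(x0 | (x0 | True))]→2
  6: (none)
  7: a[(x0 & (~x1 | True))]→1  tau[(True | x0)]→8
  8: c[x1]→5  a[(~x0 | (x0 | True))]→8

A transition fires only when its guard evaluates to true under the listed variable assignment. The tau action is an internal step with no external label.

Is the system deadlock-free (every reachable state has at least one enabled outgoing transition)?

Reachable = {0,2}
  0: tau→2  [1 out]
  2: ∅  [STUCK]
Path to 2: tau

Answer: DEADLOCK at state 2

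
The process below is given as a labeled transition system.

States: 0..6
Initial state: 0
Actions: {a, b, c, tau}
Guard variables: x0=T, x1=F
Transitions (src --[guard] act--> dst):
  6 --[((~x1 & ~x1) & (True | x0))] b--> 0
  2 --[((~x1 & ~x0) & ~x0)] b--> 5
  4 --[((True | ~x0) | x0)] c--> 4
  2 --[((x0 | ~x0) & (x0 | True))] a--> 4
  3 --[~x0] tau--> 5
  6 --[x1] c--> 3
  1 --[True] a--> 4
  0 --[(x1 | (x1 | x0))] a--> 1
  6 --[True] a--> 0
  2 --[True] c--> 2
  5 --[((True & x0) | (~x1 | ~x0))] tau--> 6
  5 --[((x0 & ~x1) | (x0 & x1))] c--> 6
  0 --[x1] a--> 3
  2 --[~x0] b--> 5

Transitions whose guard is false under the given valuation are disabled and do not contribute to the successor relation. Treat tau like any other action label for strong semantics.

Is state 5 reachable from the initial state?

Guard filter leaves 9 enabled edge(s).
Layer 0: {0}
Layer 1: {1}  cumulative {0,1}
Layer 2: {4}  cumulative {0,1,4}
Reach set: {0,1,4}

Answer: UNREACHABLE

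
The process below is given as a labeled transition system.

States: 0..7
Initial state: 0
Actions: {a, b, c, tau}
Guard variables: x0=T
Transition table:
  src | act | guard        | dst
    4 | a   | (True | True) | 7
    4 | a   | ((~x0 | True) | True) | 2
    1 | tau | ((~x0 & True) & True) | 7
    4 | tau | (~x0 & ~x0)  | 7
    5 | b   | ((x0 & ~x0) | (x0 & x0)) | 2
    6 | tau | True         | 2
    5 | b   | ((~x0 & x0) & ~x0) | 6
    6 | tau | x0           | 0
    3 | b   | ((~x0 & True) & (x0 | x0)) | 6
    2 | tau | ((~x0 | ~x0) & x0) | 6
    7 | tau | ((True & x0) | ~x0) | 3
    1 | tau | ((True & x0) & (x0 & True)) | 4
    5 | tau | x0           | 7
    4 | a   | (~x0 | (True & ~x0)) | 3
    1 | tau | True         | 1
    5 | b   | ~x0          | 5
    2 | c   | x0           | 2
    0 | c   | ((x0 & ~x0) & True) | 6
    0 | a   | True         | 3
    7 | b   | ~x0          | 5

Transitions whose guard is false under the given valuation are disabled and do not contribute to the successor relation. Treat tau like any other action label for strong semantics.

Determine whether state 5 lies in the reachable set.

Guard filter leaves 11 enabled edge(s).
L0 = {0}
L1 = {3}  now seen {0,3}
Reach set: {0,3}

Answer: UNREACHABLE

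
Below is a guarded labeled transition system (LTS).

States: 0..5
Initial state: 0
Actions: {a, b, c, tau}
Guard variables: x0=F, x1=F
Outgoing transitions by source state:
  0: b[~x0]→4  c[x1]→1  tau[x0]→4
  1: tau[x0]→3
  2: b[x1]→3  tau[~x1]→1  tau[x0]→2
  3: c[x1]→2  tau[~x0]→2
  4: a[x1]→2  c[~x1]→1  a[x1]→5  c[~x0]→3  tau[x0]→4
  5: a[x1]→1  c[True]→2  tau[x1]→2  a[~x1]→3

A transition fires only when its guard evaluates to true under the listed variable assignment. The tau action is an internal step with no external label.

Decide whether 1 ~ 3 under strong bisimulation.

Answer: NOT BISIMILAR

Trace:
Bisimulation quotient by refinement:
  P[0] = {{0,1,2,3,4,5}}
  P[1] = {{0},{1},{2,3},{4},{5}}
  P[2] = {{0},{1},{2},{3},{4},{5}}
stable after 3 split(s): 6 block(s)
class of 1: {1}; class of 3: {3}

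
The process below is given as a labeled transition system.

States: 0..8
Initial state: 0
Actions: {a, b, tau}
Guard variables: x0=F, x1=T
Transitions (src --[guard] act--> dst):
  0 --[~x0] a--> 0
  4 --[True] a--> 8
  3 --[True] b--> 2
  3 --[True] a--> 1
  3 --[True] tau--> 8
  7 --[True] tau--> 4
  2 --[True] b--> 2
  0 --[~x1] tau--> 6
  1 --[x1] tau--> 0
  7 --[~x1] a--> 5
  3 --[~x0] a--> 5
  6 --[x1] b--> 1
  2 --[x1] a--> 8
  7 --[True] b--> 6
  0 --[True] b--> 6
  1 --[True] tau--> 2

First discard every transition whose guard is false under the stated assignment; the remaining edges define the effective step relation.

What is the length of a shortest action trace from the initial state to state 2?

Answer: 3

Working:
Breadth-first toward 2:
  depth 0: {0}
  depth 1: {6}
  depth 2: {1}
  depth 3: {2}
first hit 2 at d=3 via b·b·tau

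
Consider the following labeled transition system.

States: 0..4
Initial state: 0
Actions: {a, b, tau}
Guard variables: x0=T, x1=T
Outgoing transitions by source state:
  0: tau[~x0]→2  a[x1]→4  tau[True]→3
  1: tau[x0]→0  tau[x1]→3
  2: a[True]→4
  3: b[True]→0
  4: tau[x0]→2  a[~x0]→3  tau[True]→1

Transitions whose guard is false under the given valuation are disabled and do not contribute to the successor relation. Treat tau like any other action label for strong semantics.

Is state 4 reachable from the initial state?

Answer: REACHABLE

Working:
After dropping false guards: 8 live edges.
depth 0: {0}
depth 1: {3,4}  total {0,3,4}
depth 2: {1,2}  total {0,1,2,3,4}
Reachable = {0,1,2,3,4}
trace reaching 4: a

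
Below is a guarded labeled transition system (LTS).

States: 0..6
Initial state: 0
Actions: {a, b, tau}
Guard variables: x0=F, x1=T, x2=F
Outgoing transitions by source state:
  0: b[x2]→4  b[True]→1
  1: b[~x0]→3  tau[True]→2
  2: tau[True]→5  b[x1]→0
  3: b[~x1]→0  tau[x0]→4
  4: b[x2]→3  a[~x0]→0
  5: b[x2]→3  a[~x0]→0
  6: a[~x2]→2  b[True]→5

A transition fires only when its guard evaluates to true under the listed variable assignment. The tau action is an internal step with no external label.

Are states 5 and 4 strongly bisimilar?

Compute ~ classes (split until stable):
  P[0] = {{0,1,2,3,4,5,6}}
  P[1] = {{0},{1,2},{3},{4,5},{6}}
  P[2] = {{0},{1},{2},{3},{4,5},{6}}
stable after 3 split(s): 6 block(s)
5∈{4,5}, 4∈{4,5}

Answer: BISIMILAR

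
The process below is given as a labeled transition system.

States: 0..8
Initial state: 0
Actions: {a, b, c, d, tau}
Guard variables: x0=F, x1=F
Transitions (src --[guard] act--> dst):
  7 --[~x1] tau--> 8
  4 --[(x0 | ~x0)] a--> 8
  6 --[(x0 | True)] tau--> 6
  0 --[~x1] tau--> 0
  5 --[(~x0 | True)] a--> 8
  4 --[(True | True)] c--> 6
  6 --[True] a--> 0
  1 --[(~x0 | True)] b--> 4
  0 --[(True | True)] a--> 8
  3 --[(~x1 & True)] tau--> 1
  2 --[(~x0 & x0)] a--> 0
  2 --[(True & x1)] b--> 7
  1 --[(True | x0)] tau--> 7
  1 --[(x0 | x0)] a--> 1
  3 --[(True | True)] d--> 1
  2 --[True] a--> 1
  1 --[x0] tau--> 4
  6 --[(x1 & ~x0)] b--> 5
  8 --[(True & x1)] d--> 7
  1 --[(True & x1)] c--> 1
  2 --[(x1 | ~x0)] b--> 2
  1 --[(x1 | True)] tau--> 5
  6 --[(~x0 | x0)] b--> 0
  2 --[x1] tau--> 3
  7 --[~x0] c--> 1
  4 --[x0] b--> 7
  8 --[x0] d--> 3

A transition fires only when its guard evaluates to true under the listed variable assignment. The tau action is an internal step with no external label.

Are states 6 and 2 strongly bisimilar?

Refine partition for ~:
  round 0: {{0,1,2,3,4,5,6,7,8}}
  round 1: {{0},{1},{2},{3},{4},{5},{6},{7},{8}}
stable after 2 split(s): 9 block(s)
6∈{6}, 2∈{2}

Answer: NOT BISIMILAR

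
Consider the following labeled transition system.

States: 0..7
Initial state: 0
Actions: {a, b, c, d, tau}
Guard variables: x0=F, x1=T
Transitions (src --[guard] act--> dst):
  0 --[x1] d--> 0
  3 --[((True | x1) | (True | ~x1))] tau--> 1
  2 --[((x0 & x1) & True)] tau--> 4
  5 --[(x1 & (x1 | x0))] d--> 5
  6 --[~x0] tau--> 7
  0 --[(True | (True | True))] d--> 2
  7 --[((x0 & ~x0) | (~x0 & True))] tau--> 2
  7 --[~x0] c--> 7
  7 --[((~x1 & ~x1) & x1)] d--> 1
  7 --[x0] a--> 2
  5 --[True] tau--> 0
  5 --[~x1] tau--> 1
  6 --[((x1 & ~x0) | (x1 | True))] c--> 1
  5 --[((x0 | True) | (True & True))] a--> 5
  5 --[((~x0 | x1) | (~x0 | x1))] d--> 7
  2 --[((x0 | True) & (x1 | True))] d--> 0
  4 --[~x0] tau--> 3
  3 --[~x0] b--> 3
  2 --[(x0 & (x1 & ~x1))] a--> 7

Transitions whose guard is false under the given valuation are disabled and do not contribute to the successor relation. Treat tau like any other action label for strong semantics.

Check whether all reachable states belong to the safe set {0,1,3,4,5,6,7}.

Answer: INVARIANT VIOLATED at state 2

Analysis:
Inv-set: {0,1,3,4,5,6,7}
Reach set: {0,2}
  0: ok
  2: VIOLATES
counterexample path to 2: d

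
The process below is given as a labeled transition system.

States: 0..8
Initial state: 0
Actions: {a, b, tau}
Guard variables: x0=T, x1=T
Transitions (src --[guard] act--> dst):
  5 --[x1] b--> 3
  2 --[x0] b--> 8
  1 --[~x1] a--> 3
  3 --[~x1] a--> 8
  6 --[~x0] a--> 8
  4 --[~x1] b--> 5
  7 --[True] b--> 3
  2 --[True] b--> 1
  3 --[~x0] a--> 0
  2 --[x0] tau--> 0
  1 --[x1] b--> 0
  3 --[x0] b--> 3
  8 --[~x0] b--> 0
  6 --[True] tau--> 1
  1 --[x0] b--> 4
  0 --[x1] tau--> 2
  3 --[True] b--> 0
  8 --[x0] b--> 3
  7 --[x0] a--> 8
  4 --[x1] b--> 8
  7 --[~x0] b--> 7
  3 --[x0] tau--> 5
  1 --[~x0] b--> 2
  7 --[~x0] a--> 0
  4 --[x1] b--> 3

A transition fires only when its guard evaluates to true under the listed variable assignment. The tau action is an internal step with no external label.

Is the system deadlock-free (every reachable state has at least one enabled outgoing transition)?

R = {0,1,2,3,4,5,8}
  0: tau→2  [1 exit(s)]
  1: b→0  b→4  [2 exit(s)]
  2: b→1  b→8  tau→0  [3 exit(s)]
  3: b→0  b→3  tau→5  [3 exit(s)]
  4: b→3  b→8  [2 exit(s)]
  5: b→3  [1 exit(s)]
  8: b→3  [1 exit(s)]

Answer: DEADLOCK-FREE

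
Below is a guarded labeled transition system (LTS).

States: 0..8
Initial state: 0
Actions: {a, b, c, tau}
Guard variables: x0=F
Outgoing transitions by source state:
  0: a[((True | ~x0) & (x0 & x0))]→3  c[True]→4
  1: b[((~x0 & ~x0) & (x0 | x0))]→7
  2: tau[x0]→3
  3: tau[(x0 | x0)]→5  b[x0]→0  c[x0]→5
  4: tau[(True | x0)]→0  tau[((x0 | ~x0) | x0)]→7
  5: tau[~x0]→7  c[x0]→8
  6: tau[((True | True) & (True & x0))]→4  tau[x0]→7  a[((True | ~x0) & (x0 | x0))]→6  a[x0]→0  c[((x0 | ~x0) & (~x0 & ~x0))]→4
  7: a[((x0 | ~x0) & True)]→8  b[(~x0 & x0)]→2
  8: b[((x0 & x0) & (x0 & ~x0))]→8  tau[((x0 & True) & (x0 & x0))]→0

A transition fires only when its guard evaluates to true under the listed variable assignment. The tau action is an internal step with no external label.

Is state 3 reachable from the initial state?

6 transition(s) survive guard evaluation.
Layer 0: {0}
Layer 1: {4}  total {0,4}
Layer 2: {7}  total {0,4,7}
Layer 3: {8}  total {0,4,7,8}
Reach set: {0,4,7,8}

Answer: UNREACHABLE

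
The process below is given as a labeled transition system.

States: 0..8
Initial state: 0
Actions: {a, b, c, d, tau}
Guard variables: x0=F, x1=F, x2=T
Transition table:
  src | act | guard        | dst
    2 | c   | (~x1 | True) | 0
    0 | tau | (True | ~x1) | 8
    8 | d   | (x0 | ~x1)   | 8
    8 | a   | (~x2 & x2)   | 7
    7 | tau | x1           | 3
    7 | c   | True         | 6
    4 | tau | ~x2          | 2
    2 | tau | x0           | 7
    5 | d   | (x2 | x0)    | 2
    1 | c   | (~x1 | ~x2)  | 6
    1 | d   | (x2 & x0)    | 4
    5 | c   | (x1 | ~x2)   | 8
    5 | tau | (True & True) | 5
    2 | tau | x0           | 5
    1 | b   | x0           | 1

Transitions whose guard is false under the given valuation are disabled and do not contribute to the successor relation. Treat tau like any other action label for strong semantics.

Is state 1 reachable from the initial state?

Answer: UNREACHABLE

Analysis:
Guard filter leaves 7 enabled edge(s).
L0 = {0}
L1 = {8}  cumulative {0,8}
R = {0,8}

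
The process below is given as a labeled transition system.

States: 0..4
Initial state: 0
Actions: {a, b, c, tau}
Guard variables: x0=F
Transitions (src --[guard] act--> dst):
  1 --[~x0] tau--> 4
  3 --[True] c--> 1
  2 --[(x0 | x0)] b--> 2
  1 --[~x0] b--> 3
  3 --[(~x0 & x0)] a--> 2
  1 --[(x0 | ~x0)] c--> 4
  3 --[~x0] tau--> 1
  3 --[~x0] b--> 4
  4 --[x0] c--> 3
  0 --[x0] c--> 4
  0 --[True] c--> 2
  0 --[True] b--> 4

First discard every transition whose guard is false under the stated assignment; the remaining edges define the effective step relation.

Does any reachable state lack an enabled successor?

Answer: DEADLOCK at state 2

Working:
Reachable = {0,2,4}
  0: b→4  c→2  [deg 2]
  2: ∅  [STUCK]
  4: ∅  [STUCK]
Path to 2: c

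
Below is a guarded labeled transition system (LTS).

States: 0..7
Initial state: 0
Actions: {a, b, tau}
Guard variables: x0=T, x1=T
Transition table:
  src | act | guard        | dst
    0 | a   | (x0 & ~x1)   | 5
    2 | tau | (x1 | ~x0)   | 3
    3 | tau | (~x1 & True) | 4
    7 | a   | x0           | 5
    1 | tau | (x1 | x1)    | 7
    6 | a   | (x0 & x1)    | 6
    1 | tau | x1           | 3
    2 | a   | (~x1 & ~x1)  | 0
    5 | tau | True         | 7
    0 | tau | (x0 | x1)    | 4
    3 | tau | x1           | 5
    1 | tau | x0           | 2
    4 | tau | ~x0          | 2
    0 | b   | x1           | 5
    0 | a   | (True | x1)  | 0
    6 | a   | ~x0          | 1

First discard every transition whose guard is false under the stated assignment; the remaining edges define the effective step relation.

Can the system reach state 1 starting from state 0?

Answer: UNREACHABLE

Analysis:
11 transition(s) survive guard evaluation.
depth 0: {0}
depth 1: {4,5}  cumulative {0,4,5}
depth 2: {7}  cumulative {0,4,5,7}
Reach set: {0,4,5,7}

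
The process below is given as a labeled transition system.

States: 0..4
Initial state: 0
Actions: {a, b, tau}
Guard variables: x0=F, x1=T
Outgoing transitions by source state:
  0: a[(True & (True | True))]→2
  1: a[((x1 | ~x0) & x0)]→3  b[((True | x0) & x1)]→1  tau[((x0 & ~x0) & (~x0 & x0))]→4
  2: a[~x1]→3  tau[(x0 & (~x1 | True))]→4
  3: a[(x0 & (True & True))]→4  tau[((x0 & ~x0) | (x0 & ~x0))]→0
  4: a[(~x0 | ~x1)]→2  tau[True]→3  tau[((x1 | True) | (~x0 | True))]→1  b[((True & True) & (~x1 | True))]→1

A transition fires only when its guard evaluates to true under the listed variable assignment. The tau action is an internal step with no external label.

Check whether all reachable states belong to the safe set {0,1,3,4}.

Answer: INVARIANT VIOLATED at state 2

Trace:
Allowed set {0,1,3,4}
R = {0,2}
  0: ok
  2: VIOLATES
reach 2 via a — violates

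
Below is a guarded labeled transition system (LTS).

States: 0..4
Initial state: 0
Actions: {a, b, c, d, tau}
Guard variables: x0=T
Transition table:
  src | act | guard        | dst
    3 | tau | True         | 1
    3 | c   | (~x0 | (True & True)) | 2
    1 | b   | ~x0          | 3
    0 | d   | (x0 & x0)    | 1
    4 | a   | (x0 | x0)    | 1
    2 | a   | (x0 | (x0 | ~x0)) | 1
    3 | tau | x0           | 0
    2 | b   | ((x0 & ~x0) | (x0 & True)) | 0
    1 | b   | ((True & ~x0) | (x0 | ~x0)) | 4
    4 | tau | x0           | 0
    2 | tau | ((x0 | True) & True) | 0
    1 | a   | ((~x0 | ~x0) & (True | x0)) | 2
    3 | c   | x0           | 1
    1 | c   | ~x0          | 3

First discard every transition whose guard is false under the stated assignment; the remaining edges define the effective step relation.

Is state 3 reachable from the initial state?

Answer: UNREACHABLE

Trace:
11 transition(s) survive guard evaluation.
depth 0: {0}
depth 1: {1}  cumulative {0,1}
depth 2: {4}  cumulative {0,1,4}
R = {0,1,4}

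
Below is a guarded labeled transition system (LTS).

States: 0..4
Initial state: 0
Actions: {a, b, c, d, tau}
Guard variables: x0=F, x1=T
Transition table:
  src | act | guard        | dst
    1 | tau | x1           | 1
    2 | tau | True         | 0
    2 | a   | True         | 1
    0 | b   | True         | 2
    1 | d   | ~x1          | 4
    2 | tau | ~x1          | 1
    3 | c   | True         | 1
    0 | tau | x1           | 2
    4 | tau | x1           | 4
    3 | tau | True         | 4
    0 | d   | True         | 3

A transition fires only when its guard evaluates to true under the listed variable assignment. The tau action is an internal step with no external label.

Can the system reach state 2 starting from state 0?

Guard filter leaves 9 enabled edge(s).
depth 0: {0}
depth 1: {2,3}  total {0,2,3}
depth 2: {1,4}  total {0,1,2,3,4}
Reach set: {0,1,2,3,4}
trace reaching 2: b

Answer: REACHABLE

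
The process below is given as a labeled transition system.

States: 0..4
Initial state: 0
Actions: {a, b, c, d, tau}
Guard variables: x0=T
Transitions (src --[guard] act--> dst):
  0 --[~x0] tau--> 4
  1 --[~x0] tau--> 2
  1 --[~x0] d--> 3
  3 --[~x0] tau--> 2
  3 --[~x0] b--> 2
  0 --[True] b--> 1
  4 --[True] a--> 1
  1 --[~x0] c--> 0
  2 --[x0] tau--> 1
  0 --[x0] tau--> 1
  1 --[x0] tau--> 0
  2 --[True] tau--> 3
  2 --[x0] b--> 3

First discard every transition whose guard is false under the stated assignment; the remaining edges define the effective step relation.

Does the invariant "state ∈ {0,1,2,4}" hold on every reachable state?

Answer: INVARIANT HOLDS

Analysis:
Allowed set {0,1,2,4}
Reach set: {0,1}
  0: ✓
  1: ✓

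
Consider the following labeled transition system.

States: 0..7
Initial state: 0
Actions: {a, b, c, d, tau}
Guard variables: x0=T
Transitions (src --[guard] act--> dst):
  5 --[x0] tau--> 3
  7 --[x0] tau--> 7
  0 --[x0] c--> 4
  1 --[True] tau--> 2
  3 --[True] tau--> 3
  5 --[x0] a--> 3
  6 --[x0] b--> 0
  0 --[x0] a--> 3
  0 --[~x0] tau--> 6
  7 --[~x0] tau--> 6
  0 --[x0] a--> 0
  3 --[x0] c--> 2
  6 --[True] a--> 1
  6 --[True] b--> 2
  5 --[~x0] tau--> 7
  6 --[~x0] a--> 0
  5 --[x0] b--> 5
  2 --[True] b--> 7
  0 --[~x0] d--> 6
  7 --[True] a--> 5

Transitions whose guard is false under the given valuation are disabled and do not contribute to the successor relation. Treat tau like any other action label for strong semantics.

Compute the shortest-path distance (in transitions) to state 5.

Breadth-first toward 5:
  L0 = {0}
  L1 = {3,4}
  L2 = {2}
  L3 = {7}
  L4 = {5}
5 enters at depth 4; path a·c·b·a

Answer: 4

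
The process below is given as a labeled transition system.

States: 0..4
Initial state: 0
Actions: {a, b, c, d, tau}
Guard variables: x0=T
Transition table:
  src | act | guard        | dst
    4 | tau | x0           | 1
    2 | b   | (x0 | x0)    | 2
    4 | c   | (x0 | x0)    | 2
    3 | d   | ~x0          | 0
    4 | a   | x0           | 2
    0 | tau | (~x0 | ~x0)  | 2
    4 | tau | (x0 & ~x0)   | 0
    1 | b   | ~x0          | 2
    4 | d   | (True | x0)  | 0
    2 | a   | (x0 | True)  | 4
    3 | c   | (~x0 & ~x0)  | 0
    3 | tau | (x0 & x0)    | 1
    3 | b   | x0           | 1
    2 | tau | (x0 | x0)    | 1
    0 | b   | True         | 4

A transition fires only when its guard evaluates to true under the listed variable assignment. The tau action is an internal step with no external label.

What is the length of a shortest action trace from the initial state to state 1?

Answer: 2

Trace:
BFS to 1:
  Layer 0: {0}
  Layer 1: {4}
  Layer 2: {1,2}
1 enters at depth 2; path b·tau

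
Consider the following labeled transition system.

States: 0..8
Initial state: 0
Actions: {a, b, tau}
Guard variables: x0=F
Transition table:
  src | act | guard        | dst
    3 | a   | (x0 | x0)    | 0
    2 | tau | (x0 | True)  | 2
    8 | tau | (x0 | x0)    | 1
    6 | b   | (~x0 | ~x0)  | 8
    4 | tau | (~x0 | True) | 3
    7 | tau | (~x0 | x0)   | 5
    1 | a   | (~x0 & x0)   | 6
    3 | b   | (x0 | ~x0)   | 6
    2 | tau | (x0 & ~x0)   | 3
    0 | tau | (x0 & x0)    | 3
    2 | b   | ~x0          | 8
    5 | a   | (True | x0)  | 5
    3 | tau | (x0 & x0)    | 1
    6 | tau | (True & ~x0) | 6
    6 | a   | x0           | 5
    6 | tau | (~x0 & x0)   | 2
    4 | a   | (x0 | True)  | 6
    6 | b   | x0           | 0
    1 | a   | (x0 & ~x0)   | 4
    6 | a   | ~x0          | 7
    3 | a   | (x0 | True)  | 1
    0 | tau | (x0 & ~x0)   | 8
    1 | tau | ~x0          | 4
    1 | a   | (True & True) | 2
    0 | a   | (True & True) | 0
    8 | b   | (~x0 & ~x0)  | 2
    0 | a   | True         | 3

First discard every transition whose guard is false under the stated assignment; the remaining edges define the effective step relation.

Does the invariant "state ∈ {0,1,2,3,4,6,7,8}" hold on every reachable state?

Answer: INVARIANT VIOLATED at state 5

Analysis:
Inv-set: {0,1,2,3,4,6,7,8}
Reach set: {0,1,2,3,4,5,6,7,8}
  0: ✓
  1: ✓
  2: ✓
  3: ✓
  4: ✓
  5: outside
  6: ✓
  7: ✓
  8: ✓
counterexample path to 5: a·b·a·tau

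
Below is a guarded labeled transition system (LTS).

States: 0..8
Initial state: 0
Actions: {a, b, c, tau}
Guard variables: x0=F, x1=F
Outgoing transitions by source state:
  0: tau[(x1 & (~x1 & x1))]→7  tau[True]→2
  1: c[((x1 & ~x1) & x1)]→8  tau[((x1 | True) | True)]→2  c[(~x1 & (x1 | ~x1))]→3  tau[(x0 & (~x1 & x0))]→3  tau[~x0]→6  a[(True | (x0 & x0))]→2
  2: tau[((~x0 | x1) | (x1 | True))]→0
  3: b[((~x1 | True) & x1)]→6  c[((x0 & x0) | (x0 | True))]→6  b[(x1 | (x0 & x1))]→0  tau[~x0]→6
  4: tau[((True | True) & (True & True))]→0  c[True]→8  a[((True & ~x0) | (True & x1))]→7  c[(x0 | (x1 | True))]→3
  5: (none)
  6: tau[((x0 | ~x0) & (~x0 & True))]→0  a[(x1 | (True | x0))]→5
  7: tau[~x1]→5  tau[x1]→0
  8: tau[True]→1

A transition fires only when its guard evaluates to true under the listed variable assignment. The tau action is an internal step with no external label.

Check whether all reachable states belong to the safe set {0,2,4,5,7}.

Safe = {0,2,4,5,7}
Reach set: {0,2}
  0: ✓
  2: ✓

Answer: INVARIANT HOLDS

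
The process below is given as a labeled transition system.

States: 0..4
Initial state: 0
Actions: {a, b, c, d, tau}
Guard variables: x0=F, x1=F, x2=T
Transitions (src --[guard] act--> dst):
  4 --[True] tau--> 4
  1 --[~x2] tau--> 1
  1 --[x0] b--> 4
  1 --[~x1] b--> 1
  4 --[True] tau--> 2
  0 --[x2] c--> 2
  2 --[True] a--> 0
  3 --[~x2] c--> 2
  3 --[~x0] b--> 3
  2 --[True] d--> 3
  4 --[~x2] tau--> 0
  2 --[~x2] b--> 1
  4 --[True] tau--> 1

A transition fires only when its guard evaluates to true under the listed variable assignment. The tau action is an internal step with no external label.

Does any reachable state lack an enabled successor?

Reachable = {0,2,3}
  0: c→2  [deg 1]
  2: a→0  d→3  [deg 2]
  3: b→3  [deg 1]

Answer: DEADLOCK-FREE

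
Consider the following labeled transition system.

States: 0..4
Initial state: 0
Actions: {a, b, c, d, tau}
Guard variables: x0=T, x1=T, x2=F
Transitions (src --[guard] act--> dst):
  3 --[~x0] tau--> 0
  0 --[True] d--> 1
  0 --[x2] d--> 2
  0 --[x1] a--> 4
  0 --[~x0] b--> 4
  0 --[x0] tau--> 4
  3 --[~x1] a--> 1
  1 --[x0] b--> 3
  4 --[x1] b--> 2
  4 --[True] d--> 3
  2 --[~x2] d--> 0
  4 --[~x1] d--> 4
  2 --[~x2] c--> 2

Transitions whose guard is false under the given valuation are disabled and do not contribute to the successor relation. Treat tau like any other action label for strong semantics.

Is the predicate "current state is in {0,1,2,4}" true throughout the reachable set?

Answer: INVARIANT VIOLATED at state 3

Working:
Allowed set {0,1,2,4}
Reach set: {0,1,2,3,4}
  0: ok
  1: ok
  2: ok
  3: VIOLATES
  4: ok
witness against invariant: d·b → 3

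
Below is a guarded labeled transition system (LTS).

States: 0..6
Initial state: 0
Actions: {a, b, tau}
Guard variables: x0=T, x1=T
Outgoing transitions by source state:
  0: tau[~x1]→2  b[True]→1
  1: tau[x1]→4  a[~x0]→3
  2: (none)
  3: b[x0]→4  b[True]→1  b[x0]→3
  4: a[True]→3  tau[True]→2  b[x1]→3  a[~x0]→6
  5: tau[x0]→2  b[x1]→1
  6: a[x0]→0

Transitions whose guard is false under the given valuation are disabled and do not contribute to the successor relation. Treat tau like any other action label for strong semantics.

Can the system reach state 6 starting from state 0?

After dropping false guards: 11 live edges.
Layer 0: {0}
Layer 1: {1}  now seen {0,1}
Layer 2: {4}  now seen {0,1,4}
Layer 3: {2,3}  now seen {0,1,2,3,4}
R = {0,1,2,3,4}

Answer: UNREACHABLE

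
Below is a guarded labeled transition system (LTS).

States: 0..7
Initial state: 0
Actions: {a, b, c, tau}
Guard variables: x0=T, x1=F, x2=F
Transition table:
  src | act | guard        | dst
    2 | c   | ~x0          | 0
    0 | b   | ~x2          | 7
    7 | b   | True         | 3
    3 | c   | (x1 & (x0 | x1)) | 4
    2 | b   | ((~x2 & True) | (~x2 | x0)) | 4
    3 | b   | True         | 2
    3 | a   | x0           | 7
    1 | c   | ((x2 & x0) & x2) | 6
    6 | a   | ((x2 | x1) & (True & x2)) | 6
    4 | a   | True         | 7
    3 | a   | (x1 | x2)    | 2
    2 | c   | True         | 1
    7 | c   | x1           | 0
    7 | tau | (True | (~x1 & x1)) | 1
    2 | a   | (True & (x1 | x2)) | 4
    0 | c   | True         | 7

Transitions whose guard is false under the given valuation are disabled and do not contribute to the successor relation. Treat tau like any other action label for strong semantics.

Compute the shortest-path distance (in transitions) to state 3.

Answer: 2

Trace:
Breadth-first toward 3:
  L0 = {0}
  L1 = {7}
  L2 = {1,3}
3 enters at depth 2; path b·b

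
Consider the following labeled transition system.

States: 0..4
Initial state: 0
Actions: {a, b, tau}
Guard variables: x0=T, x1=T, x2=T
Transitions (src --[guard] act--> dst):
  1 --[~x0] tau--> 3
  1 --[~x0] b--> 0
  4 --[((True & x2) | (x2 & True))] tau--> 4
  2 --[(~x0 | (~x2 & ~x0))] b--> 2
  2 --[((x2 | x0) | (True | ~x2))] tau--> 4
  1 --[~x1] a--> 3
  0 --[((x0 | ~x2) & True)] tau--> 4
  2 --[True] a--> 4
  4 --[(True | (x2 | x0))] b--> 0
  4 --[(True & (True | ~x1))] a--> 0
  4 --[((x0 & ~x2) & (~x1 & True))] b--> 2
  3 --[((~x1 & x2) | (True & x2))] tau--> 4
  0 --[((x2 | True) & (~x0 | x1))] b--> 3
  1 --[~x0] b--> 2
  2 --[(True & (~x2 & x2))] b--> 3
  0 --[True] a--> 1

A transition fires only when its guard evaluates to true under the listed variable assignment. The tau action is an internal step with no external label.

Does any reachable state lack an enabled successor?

Answer: DEADLOCK at state 1

Analysis:
Reachable = {0,1,3,4}
  0: a→1  b→3  tau→4  [3 exit(s)]
  1: ∅  [STUCK]
  3: tau→4  [1 exit(s)]
  4: a→0  b→0  tau→4  [3 exit(s)]
Path to 1: a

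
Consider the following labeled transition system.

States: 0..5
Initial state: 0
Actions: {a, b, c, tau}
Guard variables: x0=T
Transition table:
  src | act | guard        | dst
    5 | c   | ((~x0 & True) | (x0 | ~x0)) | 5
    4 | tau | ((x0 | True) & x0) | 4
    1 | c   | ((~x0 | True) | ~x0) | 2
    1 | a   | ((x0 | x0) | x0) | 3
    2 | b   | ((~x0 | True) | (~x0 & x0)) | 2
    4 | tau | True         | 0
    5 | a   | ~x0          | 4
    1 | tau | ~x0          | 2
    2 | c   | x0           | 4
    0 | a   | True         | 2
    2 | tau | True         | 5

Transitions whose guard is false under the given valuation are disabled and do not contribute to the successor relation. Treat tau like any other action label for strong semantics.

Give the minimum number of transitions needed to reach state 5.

Answer: 2

Analysis:
Breadth-first toward 5:
  Layer 0: {0}
  Layer 1: {2}
  Layer 2: {4,5}
depth(5)=2, e.g. a·tau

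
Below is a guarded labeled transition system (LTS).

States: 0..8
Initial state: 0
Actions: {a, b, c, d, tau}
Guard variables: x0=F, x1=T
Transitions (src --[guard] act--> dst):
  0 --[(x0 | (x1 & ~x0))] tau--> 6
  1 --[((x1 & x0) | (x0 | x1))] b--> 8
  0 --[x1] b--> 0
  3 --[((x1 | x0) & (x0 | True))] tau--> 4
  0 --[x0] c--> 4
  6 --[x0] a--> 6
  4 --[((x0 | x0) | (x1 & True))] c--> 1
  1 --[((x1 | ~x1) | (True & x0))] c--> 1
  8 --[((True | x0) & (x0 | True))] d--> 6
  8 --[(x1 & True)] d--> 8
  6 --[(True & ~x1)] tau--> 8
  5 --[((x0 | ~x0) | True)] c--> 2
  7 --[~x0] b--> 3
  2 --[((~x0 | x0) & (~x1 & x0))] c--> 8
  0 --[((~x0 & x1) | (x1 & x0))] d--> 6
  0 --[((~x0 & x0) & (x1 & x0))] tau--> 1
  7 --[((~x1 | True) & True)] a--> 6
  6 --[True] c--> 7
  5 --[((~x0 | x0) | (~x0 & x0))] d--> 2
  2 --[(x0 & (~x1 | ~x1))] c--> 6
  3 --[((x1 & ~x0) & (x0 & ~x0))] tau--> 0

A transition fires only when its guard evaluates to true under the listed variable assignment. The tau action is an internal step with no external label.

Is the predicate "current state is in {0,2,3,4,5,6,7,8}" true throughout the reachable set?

Answer: INVARIANT VIOLATED at state 1

Trace:
Allowed set {0,2,3,4,5,6,7,8}
Reachable = {0,1,3,4,6,7,8}
  0: ok
  1: outside
  3: ok
  4: ok
  6: ok
  7: ok
  8: ok
witness against invariant: tau·c·b·tau·c → 1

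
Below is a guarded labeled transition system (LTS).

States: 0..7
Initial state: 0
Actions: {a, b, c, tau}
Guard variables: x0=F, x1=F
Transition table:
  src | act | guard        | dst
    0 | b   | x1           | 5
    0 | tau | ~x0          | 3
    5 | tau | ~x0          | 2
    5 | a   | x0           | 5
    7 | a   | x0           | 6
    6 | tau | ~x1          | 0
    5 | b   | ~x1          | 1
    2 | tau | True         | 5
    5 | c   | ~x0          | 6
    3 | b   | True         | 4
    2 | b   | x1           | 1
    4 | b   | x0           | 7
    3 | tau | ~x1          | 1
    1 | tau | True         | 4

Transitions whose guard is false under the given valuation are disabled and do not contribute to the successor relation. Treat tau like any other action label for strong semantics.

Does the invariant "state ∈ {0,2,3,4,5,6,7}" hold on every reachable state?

Safe = {0,2,3,4,5,6,7}
Reach set: {0,1,3,4}
  0: safe
  1: ✗ unsafe
  3: safe
  4: safe
reach 1 via tau·tau — violates

Answer: INVARIANT VIOLATED at state 1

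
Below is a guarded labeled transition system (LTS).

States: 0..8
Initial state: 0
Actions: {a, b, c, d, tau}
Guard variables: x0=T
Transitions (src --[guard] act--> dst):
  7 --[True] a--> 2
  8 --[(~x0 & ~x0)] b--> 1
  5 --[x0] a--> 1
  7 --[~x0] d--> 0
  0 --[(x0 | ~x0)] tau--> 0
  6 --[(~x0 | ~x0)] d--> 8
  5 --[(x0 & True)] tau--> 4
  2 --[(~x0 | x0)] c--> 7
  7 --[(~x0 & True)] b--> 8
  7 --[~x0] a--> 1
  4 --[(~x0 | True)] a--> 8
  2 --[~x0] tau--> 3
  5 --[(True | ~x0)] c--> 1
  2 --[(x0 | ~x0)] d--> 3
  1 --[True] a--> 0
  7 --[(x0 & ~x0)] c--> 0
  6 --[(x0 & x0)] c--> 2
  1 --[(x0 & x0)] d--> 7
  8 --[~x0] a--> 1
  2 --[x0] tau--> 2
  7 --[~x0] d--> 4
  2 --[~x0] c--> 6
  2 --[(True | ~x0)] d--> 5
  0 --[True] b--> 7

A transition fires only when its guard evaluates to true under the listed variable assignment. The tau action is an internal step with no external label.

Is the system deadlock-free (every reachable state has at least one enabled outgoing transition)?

Answer: DEADLOCK at state 3

Working:
R = {0,1,2,3,4,5,7,8}
  0: b→7  tau→0  [2 out]
  1: a→0  d→7  [2 out]
  2: c→7  d→3  d→5  tau→2  [4 out]
  3: ∅  [deadlock]
  4: a→8  [1 out]
  5: a→1  c→1  tau→4  [3 out]
  7: a→2  [1 out]
  8: ∅  [deadlock]
witness 3: b·a·d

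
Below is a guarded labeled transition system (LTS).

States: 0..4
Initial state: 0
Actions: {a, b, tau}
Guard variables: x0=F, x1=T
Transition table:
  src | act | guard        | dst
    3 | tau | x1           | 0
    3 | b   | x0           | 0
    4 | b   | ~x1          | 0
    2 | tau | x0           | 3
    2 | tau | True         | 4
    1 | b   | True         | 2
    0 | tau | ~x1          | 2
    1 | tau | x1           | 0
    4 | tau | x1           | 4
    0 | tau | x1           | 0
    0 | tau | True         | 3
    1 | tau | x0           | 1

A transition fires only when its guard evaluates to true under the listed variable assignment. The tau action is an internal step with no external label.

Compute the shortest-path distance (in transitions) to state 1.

Answer: UNREACHABLE

Trace:
Layered search for 1:
  Layer 0: {0}
  Layer 1: {3}
1 never appears.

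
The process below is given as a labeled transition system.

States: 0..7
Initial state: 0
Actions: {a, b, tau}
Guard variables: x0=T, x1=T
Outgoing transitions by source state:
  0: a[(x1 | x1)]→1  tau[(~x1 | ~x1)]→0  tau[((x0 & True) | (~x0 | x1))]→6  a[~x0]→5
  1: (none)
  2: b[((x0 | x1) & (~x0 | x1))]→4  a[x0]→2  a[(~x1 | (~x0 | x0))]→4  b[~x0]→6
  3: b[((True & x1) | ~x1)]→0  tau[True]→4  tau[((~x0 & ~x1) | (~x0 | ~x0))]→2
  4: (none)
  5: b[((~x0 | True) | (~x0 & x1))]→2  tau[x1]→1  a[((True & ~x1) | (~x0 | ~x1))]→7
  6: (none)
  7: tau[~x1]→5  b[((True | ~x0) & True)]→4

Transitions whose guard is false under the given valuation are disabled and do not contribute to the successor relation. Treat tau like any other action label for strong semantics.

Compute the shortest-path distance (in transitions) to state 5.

Answer: UNREACHABLE

Working:
Layered search for 5:
  Layer 0: {0}
  Layer 1: {1,6}
5 never appears.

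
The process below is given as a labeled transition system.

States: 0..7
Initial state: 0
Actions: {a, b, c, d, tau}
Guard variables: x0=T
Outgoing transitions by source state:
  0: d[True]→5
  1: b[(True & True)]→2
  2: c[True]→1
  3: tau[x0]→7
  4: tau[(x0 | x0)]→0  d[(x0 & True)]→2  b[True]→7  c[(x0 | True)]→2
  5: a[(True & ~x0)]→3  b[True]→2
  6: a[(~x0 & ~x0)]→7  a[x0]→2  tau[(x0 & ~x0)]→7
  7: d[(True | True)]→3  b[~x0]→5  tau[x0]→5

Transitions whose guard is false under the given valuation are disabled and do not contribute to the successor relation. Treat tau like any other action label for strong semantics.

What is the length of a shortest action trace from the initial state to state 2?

Answer: 2

Analysis:
Breadth-first toward 2:
  L0 = {0}
  L1 = {5}
  L2 = {2}
first hit 2 at d=2 via d·b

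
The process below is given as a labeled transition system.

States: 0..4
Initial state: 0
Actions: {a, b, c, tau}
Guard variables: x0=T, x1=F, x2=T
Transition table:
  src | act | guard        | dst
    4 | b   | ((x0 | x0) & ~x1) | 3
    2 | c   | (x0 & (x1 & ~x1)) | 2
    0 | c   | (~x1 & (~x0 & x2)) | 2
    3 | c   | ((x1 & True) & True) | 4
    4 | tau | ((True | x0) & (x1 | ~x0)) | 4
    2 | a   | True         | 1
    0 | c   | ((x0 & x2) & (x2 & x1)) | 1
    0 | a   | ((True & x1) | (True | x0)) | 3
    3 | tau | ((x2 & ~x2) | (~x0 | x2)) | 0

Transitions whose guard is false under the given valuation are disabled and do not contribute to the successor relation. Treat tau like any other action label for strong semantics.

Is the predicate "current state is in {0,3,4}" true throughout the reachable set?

Answer: INVARIANT HOLDS

Working:
Allowed set {0,3,4}
Reach set: {0,3}
  0: safe
  3: safe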